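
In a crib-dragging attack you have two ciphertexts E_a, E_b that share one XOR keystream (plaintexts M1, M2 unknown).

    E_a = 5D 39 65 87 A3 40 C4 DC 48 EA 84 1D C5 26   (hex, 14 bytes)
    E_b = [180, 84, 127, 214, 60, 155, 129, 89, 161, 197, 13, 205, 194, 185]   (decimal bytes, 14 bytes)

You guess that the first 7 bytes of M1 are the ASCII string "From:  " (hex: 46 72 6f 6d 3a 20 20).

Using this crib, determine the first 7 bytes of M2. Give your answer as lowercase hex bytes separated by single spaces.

First, E_a ⊕ E_b = (M1 ⊕ K) ⊕ (M2 ⊕ K) = M1 ⊕ M2, so the key drops out. Then M2 = (M1 ⊕ M2) ⊕ M1 over the first 7 bytes.
byte 0: (5d xor b4) xor 46 = e9 xor 46 = af
byte 1: (39 xor 54) xor 72 = 6d xor 72 = 1f
byte 2: (65 xor 7f) xor 6f = 1a xor 6f = 75
byte 3: (87 xor d6) xor 6d = 51 xor 6d = 3c
byte 4: (a3 xor 3c) xor 3a = 9f xor 3a = a5
byte 5: (40 xor 9b) xor 20 = db xor 20 = fb
byte 6: (c4 xor 81) xor 20 = 45 xor 20 = 65

af 1f 75 3c a5 fb 65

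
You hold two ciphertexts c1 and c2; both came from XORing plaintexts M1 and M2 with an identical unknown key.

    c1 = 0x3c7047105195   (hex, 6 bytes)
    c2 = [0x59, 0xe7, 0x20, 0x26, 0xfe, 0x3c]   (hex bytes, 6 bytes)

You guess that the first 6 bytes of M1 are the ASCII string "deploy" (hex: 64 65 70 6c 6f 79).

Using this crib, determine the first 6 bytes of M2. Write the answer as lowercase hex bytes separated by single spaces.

First, c1 ⊕ c2 = (M1 ⊕ K) ⊕ (M2 ⊕ K) = M1 ⊕ M2, so the key drops out. Then M2 = (M1 ⊕ M2) ⊕ M1 over the first 6 bytes.
byte 0: (3c ⊕ 59) ⊕ 64 = 65 ⊕ 64 = 01
byte 1: (70 ⊕ e7) ⊕ 65 = 97 ⊕ 65 = f2
byte 2: (47 ⊕ 20) ⊕ 70 = 67 ⊕ 70 = 17
byte 3: (10 ⊕ 26) ⊕ 6c = 36 ⊕ 6c = 5a
byte 4: (51 ⊕ fe) ⊕ 6f = af ⊕ 6f = c0
byte 5: (95 ⊕ 3c) ⊕ 79 = a9 ⊕ 79 = d0

01 f2 17 5a c0 d0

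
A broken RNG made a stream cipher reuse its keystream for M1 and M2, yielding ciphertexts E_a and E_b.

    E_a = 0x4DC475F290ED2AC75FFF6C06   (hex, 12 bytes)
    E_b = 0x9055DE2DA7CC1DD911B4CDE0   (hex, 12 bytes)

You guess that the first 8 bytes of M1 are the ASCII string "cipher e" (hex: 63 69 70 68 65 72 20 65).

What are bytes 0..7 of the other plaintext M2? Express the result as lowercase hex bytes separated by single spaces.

First, E_a ⊕ E_b = (M1 ⊕ K) ⊕ (M2 ⊕ K) = M1 ⊕ M2, so the key drops out. Then M2 = (M1 ⊕ M2) ⊕ M1 over the first 8 bytes.
byte 0: (4d xor 90) xor 63 = dd xor 63 = be
byte 1: (c4 xor 55) xor 69 = 91 xor 69 = f8
byte 2: (75 xor de) xor 70 = ab xor 70 = db
byte 3: (f2 xor 2d) xor 68 = df xor 68 = b7
byte 4: (90 xor a7) xor 65 = 37 xor 65 = 52
byte 5: (ed xor cc) xor 72 = 21 xor 72 = 53
byte 6: (2a xor 1d) xor 20 = 37 xor 20 = 17
byte 7: (c7 xor d9) xor 65 = 1e xor 65 = 7b

be f8 db b7 52 53 17 7b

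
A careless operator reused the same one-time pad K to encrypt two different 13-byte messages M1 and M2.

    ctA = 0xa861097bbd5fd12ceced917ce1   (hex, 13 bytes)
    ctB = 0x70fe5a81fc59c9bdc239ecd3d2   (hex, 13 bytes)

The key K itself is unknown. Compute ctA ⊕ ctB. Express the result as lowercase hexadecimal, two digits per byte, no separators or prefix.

ctA ⊕ ctB = (M1 ⊕ K) ⊕ (M2 ⊕ K) = M1 ⊕ M2 — the shared key cancels under XOR.
a8 xor 70 = d8
61 xor fe = 9f
09 xor 5a = 53
7b xor 81 = fa
bd xor fc = 41
5f xor 59 = 06
d1 xor c9 = 18
2c xor bd = 91
ec xor c2 = 2e
ed xor 39 = d4
91 xor ec = 7d
7c xor d3 = af
e1 xor d2 = 33

d89f53fa410618912ed47daf33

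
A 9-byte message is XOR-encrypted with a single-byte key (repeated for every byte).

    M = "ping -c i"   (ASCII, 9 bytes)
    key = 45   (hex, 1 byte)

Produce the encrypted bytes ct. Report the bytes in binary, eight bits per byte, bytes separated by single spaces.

The 1-byte key repeats, so the effective keystream is 45 45 45 45 45 45 45 45 45.
byte 0: 70 ⊕ 45 = 35
byte 1: 69 ⊕ 45 = 2c
byte 2: 6e ⊕ 45 = 2b
byte 3: 67 ⊕ 45 = 22
byte 4: 20 ⊕ 45 = 65
byte 5: 2d ⊕ 45 = 68
byte 6: 63 ⊕ 45 = 26
byte 7: 20 ⊕ 45 = 65
byte 8: 69 ⊕ 45 = 2c

00110101 00101100 00101011 00100010 01100101 01101000 00100110 01100101 00101100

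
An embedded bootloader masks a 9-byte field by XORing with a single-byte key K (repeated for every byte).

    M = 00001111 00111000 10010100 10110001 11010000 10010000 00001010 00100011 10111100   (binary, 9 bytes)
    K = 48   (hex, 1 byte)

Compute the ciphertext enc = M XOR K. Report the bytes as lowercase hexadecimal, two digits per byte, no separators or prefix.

4770dcf998d8426bf4

The 1-byte key repeats, so the effective keystream is 48 48 48 48 48 48 48 48 48.
byte 0: 00001111 ^ 01001000 = 01000111
byte 1: 00111000 ^ 01001000 = 01110000
byte 2: 10010100 ^ 01001000 = 11011100
byte 3: 10110001 ^ 01001000 = 11111001
byte 4: 11010000 ^ 01001000 = 10011000
byte 5: 10010000 ^ 01001000 = 11011000
byte 6: 00001010 ^ 01001000 = 01000010
byte 7: 00100011 ^ 01001000 = 01101011
byte 8: 10111100 ^ 01001000 = 11110100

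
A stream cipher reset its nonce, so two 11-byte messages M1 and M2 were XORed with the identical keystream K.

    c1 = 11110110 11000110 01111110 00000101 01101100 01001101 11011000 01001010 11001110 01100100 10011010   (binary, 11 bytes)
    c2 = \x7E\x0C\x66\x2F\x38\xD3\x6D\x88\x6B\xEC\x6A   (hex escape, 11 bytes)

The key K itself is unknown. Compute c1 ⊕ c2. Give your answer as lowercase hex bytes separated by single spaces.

88 ca 18 2a 54 9e b5 c2 a5 88 f0

c1 ⊕ c2 = (M1 ⊕ K) ⊕ (M2 ⊕ K) = M1 ⊕ M2 — the shared key cancels under XOR.
byte 0: f6 xor 7e = 88
byte 1: c6 xor 0c = ca
byte 2: 7e xor 66 = 18
byte 3: 05 xor 2f = 2a
byte 4: 6c xor 38 = 54
byte 5: 4d xor d3 = 9e
byte 6: d8 xor 6d = b5
byte 7: 4a xor 88 = c2
byte 8: ce xor 6b = a5
byte 9: 64 xor ec = 88
byte 10: 9a xor 6a = f0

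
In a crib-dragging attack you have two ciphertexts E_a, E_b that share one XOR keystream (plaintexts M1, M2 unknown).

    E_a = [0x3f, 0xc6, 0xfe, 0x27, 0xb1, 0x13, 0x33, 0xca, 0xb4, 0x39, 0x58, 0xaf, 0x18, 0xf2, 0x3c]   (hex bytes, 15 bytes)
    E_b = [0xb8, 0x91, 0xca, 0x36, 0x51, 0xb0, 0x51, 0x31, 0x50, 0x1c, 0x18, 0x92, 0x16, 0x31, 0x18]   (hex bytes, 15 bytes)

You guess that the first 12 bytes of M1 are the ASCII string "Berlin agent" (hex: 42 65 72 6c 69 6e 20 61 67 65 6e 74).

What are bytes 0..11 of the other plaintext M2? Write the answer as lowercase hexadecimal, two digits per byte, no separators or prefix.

First, E_a ⊕ E_b = (M1 ⊕ K) ⊕ (M2 ⊕ K) = M1 ⊕ M2, so the key drops out. Then M2 = (M1 ⊕ M2) ⊕ M1 over the first 12 bytes.
byte 0: (3f ^ b8) ^ 42 = 87 ^ 42 = c5
byte 1: (c6 ^ 91) ^ 65 = 57 ^ 65 = 32
byte 2: (fe ^ ca) ^ 72 = 34 ^ 72 = 46
byte 3: (27 ^ 36) ^ 6c = 11 ^ 6c = 7d
byte 4: (b1 ^ 51) ^ 69 = e0 ^ 69 = 89
byte 5: (13 ^ b0) ^ 6e = a3 ^ 6e = cd
byte 6: (33 ^ 51) ^ 20 = 62 ^ 20 = 42
byte 7: (ca ^ 31) ^ 61 = fb ^ 61 = 9a
byte 8: (b4 ^ 50) ^ 67 = e4 ^ 67 = 83
byte 9: (39 ^ 1c) ^ 65 = 25 ^ 65 = 40
byte 10: (58 ^ 18) ^ 6e = 40 ^ 6e = 2e
byte 11: (af ^ 92) ^ 74 = 3d ^ 74 = 49

c532467d89cd429a83402e49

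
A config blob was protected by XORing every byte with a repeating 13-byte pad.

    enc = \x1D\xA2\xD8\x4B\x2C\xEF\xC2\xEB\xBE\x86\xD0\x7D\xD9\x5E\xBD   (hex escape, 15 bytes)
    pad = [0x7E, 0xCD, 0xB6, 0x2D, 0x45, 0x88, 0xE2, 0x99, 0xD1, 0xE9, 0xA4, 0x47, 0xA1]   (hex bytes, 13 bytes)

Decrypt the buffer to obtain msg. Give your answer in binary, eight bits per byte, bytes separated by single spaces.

01100011 01101111 01101110 01100110 01101001 01100111 00100000 01110010 01101111 01101111 01110100 00111010 01111000 00100000 01110000

The 13-byte key repeats, so the effective keystream is 7e cd b6 2d 45 88 e2 99 d1 e9 a4 47 a1 7e cd.
byte 0: 1d XOR 7e = 63
byte 1: a2 XOR cd = 6f
byte 2: d8 XOR b6 = 6e
byte 3: 4b XOR 2d = 66
byte 4: 2c XOR 45 = 69
byte 5: ef XOR 88 = 67
byte 6: c2 XOR e2 = 20
byte 7: eb XOR 99 = 72
byte 8: be XOR d1 = 6f
byte 9: 86 XOR e9 = 6f
byte 10: d0 XOR a4 = 74
byte 11: 7d XOR 47 = 3a
byte 12: d9 XOR a1 = 78
byte 13: 5e XOR 7e = 20
byte 14: bd XOR cd = 70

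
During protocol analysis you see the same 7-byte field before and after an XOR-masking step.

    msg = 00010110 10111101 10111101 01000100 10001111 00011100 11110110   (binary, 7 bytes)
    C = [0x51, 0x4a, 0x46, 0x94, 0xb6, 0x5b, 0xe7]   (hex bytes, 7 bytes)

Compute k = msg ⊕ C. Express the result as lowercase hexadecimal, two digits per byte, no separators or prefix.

47f7fbd0394711

Since C = msg ⊕ k, XORing both sides with msg gives k = msg ⊕ C.
16 xor 51 = 47
bd xor 4a = f7
bd xor 46 = fb
44 xor 94 = d0
8f xor b6 = 39
1c xor 5b = 47
f6 xor e7 = 11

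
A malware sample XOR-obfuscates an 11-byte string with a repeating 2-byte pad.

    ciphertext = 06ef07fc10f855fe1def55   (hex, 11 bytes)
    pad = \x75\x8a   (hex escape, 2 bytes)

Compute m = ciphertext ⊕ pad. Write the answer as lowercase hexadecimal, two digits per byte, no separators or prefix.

The 2-byte key repeats, so the effective keystream is 75 8a 75 8a 75 8a 75 8a 75 8a 75.
byte 0:   6 XOR 117 = 115
byte 1: 239 XOR 138 = 101
byte 2:   7 XOR 117 = 114
byte 3: 252 XOR 138 = 118
byte 4:  16 XOR 117 = 101
byte 5: 248 XOR 138 = 114
byte 6:  85 XOR 117 =  32
byte 7: 254 XOR 138 = 116
byte 8:  29 XOR 117 = 104
byte 9: 239 XOR 138 = 101
byte 10:  85 XOR 117 =  32

7365727665722074686520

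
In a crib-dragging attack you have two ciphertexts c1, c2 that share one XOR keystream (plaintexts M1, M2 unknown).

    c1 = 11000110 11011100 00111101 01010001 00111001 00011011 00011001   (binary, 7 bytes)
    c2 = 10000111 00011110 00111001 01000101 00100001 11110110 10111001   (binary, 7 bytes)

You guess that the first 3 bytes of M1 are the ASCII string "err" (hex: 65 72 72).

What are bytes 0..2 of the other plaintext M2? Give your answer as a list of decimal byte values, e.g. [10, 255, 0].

[36, 176, 118]

First, c1 ⊕ c2 = (M1 ⊕ K) ⊕ (M2 ⊕ K) = M1 ⊕ M2, so the key drops out. Then M2 = (M1 ⊕ M2) ⊕ M1 over the first 3 bytes.
byte 0: (c6 ^ 87) ^ 65 = 41 ^ 65 = 24
byte 1: (dc ^ 1e) ^ 72 = c2 ^ 72 = b0
byte 2: (3d ^ 39) ^ 72 = 04 ^ 72 = 76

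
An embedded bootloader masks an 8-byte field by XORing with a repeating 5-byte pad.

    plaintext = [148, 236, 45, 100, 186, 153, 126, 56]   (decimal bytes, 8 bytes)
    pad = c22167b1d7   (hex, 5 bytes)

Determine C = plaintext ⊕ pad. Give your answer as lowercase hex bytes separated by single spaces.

The 5-byte key repeats, so the effective keystream is c2 21 67 b1 d7 c2 21 67.
byte 0: 94 ^ c2 = 56
byte 1: ec ^ 21 = cd
byte 2: 2d ^ 67 = 4a
byte 3: 64 ^ b1 = d5
byte 4: ba ^ d7 = 6d
byte 5: 99 ^ c2 = 5b
byte 6: 7e ^ 21 = 5f
byte 7: 38 ^ 67 = 5f

56 cd 4a d5 6d 5b 5f 5f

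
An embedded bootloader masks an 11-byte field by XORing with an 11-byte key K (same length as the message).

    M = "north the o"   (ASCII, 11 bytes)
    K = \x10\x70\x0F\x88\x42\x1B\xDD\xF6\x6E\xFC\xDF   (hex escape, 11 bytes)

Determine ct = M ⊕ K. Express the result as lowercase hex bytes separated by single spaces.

7e 1f 7d fc 2a 3b a9 9e 0b dc b0

XOR is its own inverse, so applying the key byte-wise gives the result directly.
byte 0: 01101110 ^ 00010000 = 01111110
byte 1: 01101111 ^ 01110000 = 00011111
byte 2: 01110010 ^ 00001111 = 01111101
byte 3: 01110100 ^ 10001000 = 11111100
byte 4: 01101000 ^ 01000010 = 00101010
byte 5: 00100000 ^ 00011011 = 00111011
byte 6: 01110100 ^ 11011101 = 10101001
byte 7: 01101000 ^ 11110110 = 10011110
byte 8: 01100101 ^ 01101110 = 00001011
byte 9: 00100000 ^ 11111100 = 11011100
byte 10: 01101111 ^ 11011111 = 10110000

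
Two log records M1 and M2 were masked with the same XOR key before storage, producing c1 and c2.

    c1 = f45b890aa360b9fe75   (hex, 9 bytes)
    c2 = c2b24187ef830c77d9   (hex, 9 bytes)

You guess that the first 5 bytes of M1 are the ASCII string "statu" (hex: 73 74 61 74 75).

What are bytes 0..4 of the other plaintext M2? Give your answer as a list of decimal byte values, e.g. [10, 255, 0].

[69, 157, 169, 249, 57]

First, c1 ⊕ c2 = (M1 ⊕ K) ⊕ (M2 ⊕ K) = M1 ⊕ M2, so the key drops out. Then M2 = (M1 ⊕ M2) ⊕ M1 over the first 5 bytes.
byte 0: (f4 xor c2) xor 73 = 36 xor 73 = 45
byte 1: (5b xor b2) xor 74 = e9 xor 74 = 9d
byte 2: (89 xor 41) xor 61 = c8 xor 61 = a9
byte 3: (0a xor 87) xor 74 = 8d xor 74 = f9
byte 4: (a3 xor ef) xor 75 = 4c xor 75 = 39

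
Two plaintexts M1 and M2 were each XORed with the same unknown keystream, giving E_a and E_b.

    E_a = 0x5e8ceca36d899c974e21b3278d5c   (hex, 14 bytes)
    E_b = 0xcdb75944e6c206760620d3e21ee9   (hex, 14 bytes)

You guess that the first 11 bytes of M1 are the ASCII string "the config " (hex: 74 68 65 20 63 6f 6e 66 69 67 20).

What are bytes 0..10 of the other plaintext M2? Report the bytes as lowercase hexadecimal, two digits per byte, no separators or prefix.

e753d0c7e824f487216640

First, E_a ⊕ E_b = (M1 ⊕ K) ⊕ (M2 ⊕ K) = M1 ⊕ M2, so the key drops out. Then M2 = (M1 ⊕ M2) ⊕ M1 over the first 11 bytes.
byte 0: (5e ⊕ cd) ⊕ 74 = 93 ⊕ 74 = e7
byte 1: (8c ⊕ b7) ⊕ 68 = 3b ⊕ 68 = 53
byte 2: (ec ⊕ 59) ⊕ 65 = b5 ⊕ 65 = d0
byte 3: (a3 ⊕ 44) ⊕ 20 = e7 ⊕ 20 = c7
byte 4: (6d ⊕ e6) ⊕ 63 = 8b ⊕ 63 = e8
byte 5: (89 ⊕ c2) ⊕ 6f = 4b ⊕ 6f = 24
byte 6: (9c ⊕ 06) ⊕ 6e = 9a ⊕ 6e = f4
byte 7: (97 ⊕ 76) ⊕ 66 = e1 ⊕ 66 = 87
byte 8: (4e ⊕ 06) ⊕ 69 = 48 ⊕ 69 = 21
byte 9: (21 ⊕ 20) ⊕ 67 = 01 ⊕ 67 = 66
byte 10: (b3 ⊕ d3) ⊕ 20 = 60 ⊕ 20 = 40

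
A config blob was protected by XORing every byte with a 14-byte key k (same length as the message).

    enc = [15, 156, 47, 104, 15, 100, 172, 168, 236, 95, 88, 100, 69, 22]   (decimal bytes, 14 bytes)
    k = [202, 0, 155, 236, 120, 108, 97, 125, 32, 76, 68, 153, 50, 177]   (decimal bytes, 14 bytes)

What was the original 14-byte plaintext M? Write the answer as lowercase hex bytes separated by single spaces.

c5 9c b4 84 77 08 cd d5 cc 13 1c fd 77 a7

0f ^ ca = c5
9c ^ 00 = 9c
2f ^ 9b = b4
68 ^ ec = 84
0f ^ 78 = 77
64 ^ 6c = 08
ac ^ 61 = cd
a8 ^ 7d = d5
ec ^ 20 = cc
5f ^ 4c = 13
58 ^ 44 = 1c
64 ^ 99 = fd
45 ^ 32 = 77
16 ^ b1 = a7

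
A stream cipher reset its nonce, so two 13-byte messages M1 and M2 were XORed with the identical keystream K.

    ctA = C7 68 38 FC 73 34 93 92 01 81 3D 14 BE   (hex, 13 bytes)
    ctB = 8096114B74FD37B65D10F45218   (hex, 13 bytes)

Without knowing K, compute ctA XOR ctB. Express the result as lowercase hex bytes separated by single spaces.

ctA ⊕ ctB = (M1 ⊕ K) ⊕ (M2 ⊕ K) = M1 ⊕ M2 — the shared key cancels under XOR.
11000111 xor 10000000 = 01000111
01101000 xor 10010110 = 11111110
00111000 xor 00010001 = 00101001
11111100 xor 01001011 = 10110111
01110011 xor 01110100 = 00000111
00110100 xor 11111101 = 11001001
10010011 xor 00110111 = 10100100
10010010 xor 10110110 = 00100100
00000001 xor 01011101 = 01011100
10000001 xor 00010000 = 10010001
00111101 xor 11110100 = 11001001
00010100 xor 01010010 = 01000110
10111110 xor 00011000 = 10100110

47 fe 29 b7 07 c9 a4 24 5c 91 c9 46 a6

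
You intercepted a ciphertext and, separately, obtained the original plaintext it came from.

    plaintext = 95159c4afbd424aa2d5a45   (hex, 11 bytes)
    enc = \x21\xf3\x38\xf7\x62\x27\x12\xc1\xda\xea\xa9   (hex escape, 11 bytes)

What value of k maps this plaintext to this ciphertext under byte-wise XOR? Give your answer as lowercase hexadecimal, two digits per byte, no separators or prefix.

b4e6a4bd99f3366bf7b0ec

Since enc = plaintext ⊕ k, XORing both sides with plaintext gives k = plaintext ⊕ enc.
byte 0: 10010101 XOR 00100001 = 10110100
byte 1: 00010101 XOR 11110011 = 11100110
byte 2: 10011100 XOR 00111000 = 10100100
byte 3: 01001010 XOR 11110111 = 10111101
byte 4: 11111011 XOR 01100010 = 10011001
byte 5: 11010100 XOR 00100111 = 11110011
byte 6: 00100100 XOR 00010010 = 00110110
byte 7: 10101010 XOR 11000001 = 01101011
byte 8: 00101101 XOR 11011010 = 11110111
byte 9: 01011010 XOR 11101010 = 10110000
byte 10: 01000101 XOR 10101001 = 11101100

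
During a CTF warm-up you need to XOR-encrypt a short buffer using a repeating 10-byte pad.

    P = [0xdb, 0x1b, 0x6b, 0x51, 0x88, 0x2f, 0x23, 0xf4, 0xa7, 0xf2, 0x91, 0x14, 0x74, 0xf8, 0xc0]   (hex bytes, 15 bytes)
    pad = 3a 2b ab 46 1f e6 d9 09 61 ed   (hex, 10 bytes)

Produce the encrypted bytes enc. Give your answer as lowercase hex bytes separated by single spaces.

The 10-byte key repeats, so the effective keystream is 3a 2b ab 46 1f e6 d9 09 61 ed 3a 2b ab 46 1f.
byte 0: db XOR 3a = e1
byte 1: 1b XOR 2b = 30
byte 2: 6b XOR ab = c0
byte 3: 51 XOR 46 = 17
byte 4: 88 XOR 1f = 97
byte 5: 2f XOR e6 = c9
byte 6: 23 XOR d9 = fa
byte 7: f4 XOR 09 = fd
byte 8: a7 XOR 61 = c6
byte 9: f2 XOR ed = 1f
byte 10: 91 XOR 3a = ab
byte 11: 14 XOR 2b = 3f
byte 12: 74 XOR ab = df
byte 13: f8 XOR 46 = be
byte 14: c0 XOR 1f = df

e1 30 c0 17 97 c9 fa fd c6 1f ab 3f df be df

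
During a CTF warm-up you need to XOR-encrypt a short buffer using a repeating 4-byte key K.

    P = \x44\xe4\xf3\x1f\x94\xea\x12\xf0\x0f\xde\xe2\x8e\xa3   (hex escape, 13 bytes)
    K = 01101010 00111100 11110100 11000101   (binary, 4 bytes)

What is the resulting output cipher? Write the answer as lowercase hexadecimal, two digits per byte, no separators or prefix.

The 4-byte key repeats, so the effective keystream is 6a 3c f4 c5 6a 3c f4 c5 6a 3c f4 c5 6a.
byte 0: 44 ^ 6a = 2e
byte 1: e4 ^ 3c = d8
byte 2: f3 ^ f4 = 07
byte 3: 1f ^ c5 = da
byte 4: 94 ^ 6a = fe
byte 5: ea ^ 3c = d6
byte 6: 12 ^ f4 = e6
byte 7: f0 ^ c5 = 35
byte 8: 0f ^ 6a = 65
byte 9: de ^ 3c = e2
byte 10: e2 ^ f4 = 16
byte 11: 8e ^ c5 = 4b
byte 12: a3 ^ 6a = c9

2ed807dafed6e63565e2164bc9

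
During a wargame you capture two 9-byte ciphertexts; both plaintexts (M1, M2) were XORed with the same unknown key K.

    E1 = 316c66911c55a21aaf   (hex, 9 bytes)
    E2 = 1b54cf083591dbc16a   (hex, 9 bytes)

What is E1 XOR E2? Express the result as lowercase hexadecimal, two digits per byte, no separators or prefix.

2a38a99929c479dbc5

E1 ⊕ E2 = (M1 ⊕ K) ⊕ (M2 ⊕ K) = M1 ⊕ M2 — the shared key cancels under XOR.
byte 0: 31 XOR 1b = 2a
byte 1: 6c XOR 54 = 38
byte 2: 66 XOR cf = a9
byte 3: 91 XOR 08 = 99
byte 4: 1c XOR 35 = 29
byte 5: 55 XOR 91 = c4
byte 6: a2 XOR db = 79
byte 7: 1a XOR c1 = db
byte 8: af XOR 6a = c5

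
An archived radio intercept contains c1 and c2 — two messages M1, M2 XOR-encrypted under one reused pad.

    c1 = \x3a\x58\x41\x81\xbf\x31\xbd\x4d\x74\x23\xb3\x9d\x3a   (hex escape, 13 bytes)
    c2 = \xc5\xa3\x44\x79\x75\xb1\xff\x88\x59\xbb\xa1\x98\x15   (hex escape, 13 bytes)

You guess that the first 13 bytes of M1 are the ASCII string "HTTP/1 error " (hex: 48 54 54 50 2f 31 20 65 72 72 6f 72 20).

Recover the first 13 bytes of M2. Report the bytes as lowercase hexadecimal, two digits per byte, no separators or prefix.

First, c1 ⊕ c2 = (M1 ⊕ K) ⊕ (M2 ⊕ K) = M1 ⊕ M2, so the key drops out. Then M2 = (M1 ⊕ M2) ⊕ M1 over the first 13 bytes.
byte 0: (3a xor c5) xor 48 = ff xor 48 = b7
byte 1: (58 xor a3) xor 54 = fb xor 54 = af
byte 2: (41 xor 44) xor 54 = 05 xor 54 = 51
byte 3: (81 xor 79) xor 50 = f8 xor 50 = a8
byte 4: (bf xor 75) xor 2f = ca xor 2f = e5
byte 5: (31 xor b1) xor 31 = 80 xor 31 = b1
byte 6: (bd xor ff) xor 20 = 42 xor 20 = 62
byte 7: (4d xor 88) xor 65 = c5 xor 65 = a0
byte 8: (74 xor 59) xor 72 = 2d xor 72 = 5f
byte 9: (23 xor bb) xor 72 = 98 xor 72 = ea
byte 10: (b3 xor a1) xor 6f = 12 xor 6f = 7d
byte 11: (9d xor 98) xor 72 = 05 xor 72 = 77
byte 12: (3a xor 15) xor 20 = 2f xor 20 = 0f

b7af51a8e5b162a05fea7d770f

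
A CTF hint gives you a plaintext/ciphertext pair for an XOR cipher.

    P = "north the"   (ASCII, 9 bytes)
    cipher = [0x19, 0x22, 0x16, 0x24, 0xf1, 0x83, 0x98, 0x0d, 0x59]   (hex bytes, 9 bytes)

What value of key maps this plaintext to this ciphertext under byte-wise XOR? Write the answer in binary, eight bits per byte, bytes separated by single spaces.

Since cipher = P ⊕ key, XORing both sides with P gives key = P ⊕ cipher.
6e XOR 19 = 77
6f XOR 22 = 4d
72 XOR 16 = 64
74 XOR 24 = 50
68 XOR f1 = 99
20 XOR 83 = a3
74 XOR 98 = ec
68 XOR 0d = 65
65 XOR 59 = 3c

01110111 01001101 01100100 01010000 10011001 10100011 11101100 01100101 00111100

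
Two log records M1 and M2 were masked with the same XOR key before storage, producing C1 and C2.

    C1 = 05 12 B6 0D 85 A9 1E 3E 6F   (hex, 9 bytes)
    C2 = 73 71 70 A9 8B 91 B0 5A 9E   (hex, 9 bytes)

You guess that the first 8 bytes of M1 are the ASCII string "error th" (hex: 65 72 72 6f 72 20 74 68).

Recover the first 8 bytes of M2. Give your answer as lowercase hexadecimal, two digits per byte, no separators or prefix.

1311b4cb7c18da0c

First, C1 ⊕ C2 = (M1 ⊕ K) ⊕ (M2 ⊕ K) = M1 ⊕ M2, so the key drops out. Then M2 = (M1 ⊕ M2) ⊕ M1 over the first 8 bytes.
byte 0: (05 ^ 73) ^ 65 = 76 ^ 65 = 13
byte 1: (12 ^ 71) ^ 72 = 63 ^ 72 = 11
byte 2: (b6 ^ 70) ^ 72 = c6 ^ 72 = b4
byte 3: (0d ^ a9) ^ 6f = a4 ^ 6f = cb
byte 4: (85 ^ 8b) ^ 72 = 0e ^ 72 = 7c
byte 5: (a9 ^ 91) ^ 20 = 38 ^ 20 = 18
byte 6: (1e ^ b0) ^ 74 = ae ^ 74 = da
byte 7: (3e ^ 5a) ^ 68 = 64 ^ 68 = 0c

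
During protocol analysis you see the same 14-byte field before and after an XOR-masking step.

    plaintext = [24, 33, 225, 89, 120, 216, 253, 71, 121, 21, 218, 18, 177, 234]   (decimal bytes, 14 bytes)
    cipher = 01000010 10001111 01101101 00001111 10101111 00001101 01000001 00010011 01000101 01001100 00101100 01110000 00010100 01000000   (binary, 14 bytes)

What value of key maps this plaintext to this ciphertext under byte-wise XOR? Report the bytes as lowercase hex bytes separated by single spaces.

5a ae 8c 56 d7 d5 bc 54 3c 59 f6 62 a5 aa

Since cipher = plaintext ⊕ key, XORing both sides with plaintext gives key = plaintext ⊕ cipher.
18 XOR 42 = 5a
21 XOR 8f = ae
e1 XOR 6d = 8c
59 XOR 0f = 56
78 XOR af = d7
d8 XOR 0d = d5
fd XOR 41 = bc
47 XOR 13 = 54
79 XOR 45 = 3c
15 XOR 4c = 59
da XOR 2c = f6
12 XOR 70 = 62
b1 XOR 14 = a5
ea XOR 40 = aa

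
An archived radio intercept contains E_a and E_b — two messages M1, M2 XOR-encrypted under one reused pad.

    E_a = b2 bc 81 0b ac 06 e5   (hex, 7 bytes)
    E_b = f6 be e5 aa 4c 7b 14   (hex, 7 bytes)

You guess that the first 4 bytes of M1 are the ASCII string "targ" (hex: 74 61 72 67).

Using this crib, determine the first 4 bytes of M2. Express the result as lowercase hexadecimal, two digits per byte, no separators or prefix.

First, E_a ⊕ E_b = (M1 ⊕ K) ⊕ (M2 ⊕ K) = M1 ⊕ M2, so the key drops out. Then M2 = (M1 ⊕ M2) ⊕ M1 over the first 4 bytes.
byte 0: (b2 ^ f6) ^ 74 = 44 ^ 74 = 30
byte 1: (bc ^ be) ^ 61 = 02 ^ 61 = 63
byte 2: (81 ^ e5) ^ 72 = 64 ^ 72 = 16
byte 3: (0b ^ aa) ^ 67 = a1 ^ 67 = c6

306316c6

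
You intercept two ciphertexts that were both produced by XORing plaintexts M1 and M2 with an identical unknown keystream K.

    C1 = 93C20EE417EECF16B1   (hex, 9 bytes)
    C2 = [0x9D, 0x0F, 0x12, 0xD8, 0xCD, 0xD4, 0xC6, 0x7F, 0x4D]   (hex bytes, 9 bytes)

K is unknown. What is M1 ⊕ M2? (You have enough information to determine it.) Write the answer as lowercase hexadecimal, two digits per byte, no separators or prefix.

0ecd1c3cda3a0969fc

C1 ⊕ C2 = (M1 ⊕ K) ⊕ (M2 ⊕ K) = M1 ⊕ M2 — the shared key cancels under XOR.
93 ⊕ 9d = 0e
c2 ⊕ 0f = cd
0e ⊕ 12 = 1c
e4 ⊕ d8 = 3c
17 ⊕ cd = da
ee ⊕ d4 = 3a
cf ⊕ c6 = 09
16 ⊕ 7f = 69
b1 ⊕ 4d = fc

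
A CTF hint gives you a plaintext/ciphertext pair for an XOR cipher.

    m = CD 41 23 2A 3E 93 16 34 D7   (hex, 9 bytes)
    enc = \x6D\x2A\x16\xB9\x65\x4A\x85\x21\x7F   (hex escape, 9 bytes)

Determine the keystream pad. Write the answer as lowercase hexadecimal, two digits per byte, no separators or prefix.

Since enc = m ⊕ pad, XORing both sides with m gives pad = m ⊕ enc.
cd ⊕ 6d = a0
41 ⊕ 2a = 6b
23 ⊕ 16 = 35
2a ⊕ b9 = 93
3e ⊕ 65 = 5b
93 ⊕ 4a = d9
16 ⊕ 85 = 93
34 ⊕ 21 = 15
d7 ⊕ 7f = a8

a06b35935bd99315a8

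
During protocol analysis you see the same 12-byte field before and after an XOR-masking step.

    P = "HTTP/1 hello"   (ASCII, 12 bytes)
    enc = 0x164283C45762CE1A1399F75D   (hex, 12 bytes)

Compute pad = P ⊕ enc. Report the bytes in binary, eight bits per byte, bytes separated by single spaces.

Since enc = P ⊕ pad, XORing both sides with P gives pad = P ⊕ enc.
01001000 ⊕ 00010110 = 01011110
01010100 ⊕ 01000010 = 00010110
01010100 ⊕ 10000011 = 11010111
01010000 ⊕ 11000100 = 10010100
00101111 ⊕ 01010111 = 01111000
00110001 ⊕ 01100010 = 01010011
00100000 ⊕ 11001110 = 11101110
01101000 ⊕ 00011010 = 01110010
01100101 ⊕ 00010011 = 01110110
01101100 ⊕ 10011001 = 11110101
01101100 ⊕ 11110111 = 10011011
01101111 ⊕ 01011101 = 00110010

01011110 00010110 11010111 10010100 01111000 01010011 11101110 01110010 01110110 11110101 10011011 00110010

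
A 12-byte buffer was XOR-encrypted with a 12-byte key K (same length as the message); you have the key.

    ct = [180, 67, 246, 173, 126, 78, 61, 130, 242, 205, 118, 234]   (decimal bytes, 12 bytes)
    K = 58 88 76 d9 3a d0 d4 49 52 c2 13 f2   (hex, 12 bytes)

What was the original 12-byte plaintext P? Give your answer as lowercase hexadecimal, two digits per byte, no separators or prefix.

XOR is its own inverse, so applying the key byte-wise gives the result directly.
180 xor  88 = 236
 67 xor 136 = 203
246 xor 118 = 128
173 xor 217 = 116
126 xor  58 =  68
 78 xor 208 = 158
 61 xor 212 = 233
130 xor  73 = 203
242 xor  82 = 160
205 xor 194 =  15
118 xor  19 = 101
234 xor 242 =  24

eccb8074449ee9cba00f6518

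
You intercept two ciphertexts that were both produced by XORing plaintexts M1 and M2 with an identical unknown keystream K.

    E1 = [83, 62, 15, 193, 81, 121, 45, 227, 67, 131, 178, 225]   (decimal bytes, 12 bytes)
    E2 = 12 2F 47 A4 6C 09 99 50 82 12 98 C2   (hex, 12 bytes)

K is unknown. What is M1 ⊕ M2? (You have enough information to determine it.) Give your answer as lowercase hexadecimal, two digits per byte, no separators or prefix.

E1 ⊕ E2 = (M1 ⊕ K) ⊕ (M2 ⊕ K) = M1 ⊕ M2 — the shared key cancels under XOR.
 83 ⊕  18 =  65
 62 ⊕  47 =  17
 15 ⊕  71 =  72
193 ⊕ 164 = 101
 81 ⊕ 108 =  61
121 ⊕   9 = 112
 45 ⊕ 153 = 180
227 ⊕  80 = 179
 67 ⊕ 130 = 193
131 ⊕  18 = 145
178 ⊕ 152 =  42
225 ⊕ 194 =  35

411148653d70b4b3c1912a23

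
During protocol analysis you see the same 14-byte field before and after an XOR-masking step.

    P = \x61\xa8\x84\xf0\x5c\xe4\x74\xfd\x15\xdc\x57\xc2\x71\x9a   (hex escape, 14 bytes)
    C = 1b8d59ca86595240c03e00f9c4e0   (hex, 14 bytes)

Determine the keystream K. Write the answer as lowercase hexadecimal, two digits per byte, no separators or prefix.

Since C = P ⊕ K, XORing both sides with P gives K = P ⊕ C.
01100001 ⊕ 00011011 = 01111010
10101000 ⊕ 10001101 = 00100101
10000100 ⊕ 01011001 = 11011101
11110000 ⊕ 11001010 = 00111010
01011100 ⊕ 10000110 = 11011010
11100100 ⊕ 01011001 = 10111101
01110100 ⊕ 01010010 = 00100110
11111101 ⊕ 01000000 = 10111101
00010101 ⊕ 11000000 = 11010101
11011100 ⊕ 00111110 = 11100010
01010111 ⊕ 00000000 = 01010111
11000010 ⊕ 11111001 = 00111011
01110001 ⊕ 11000100 = 10110101
10011010 ⊕ 11100000 = 01111010

7a25dd3adabd26bdd5e2573bb57a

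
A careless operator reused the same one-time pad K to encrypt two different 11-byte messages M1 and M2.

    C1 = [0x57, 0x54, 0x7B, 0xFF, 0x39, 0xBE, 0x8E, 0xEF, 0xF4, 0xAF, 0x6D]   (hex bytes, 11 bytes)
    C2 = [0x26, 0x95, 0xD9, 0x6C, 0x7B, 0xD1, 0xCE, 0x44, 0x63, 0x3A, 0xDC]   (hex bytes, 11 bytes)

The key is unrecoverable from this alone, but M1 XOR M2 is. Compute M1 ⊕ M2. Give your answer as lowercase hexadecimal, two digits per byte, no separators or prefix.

71c1a293426f40ab9795b1

C1 ⊕ C2 = (M1 ⊕ K) ⊕ (M2 ⊕ K) = M1 ⊕ M2 — the shared key cancels under XOR.
01010111 xor 00100110 = 01110001
01010100 xor 10010101 = 11000001
01111011 xor 11011001 = 10100010
11111111 xor 01101100 = 10010011
00111001 xor 01111011 = 01000010
10111110 xor 11010001 = 01101111
10001110 xor 11001110 = 01000000
11101111 xor 01000100 = 10101011
11110100 xor 01100011 = 10010111
10101111 xor 00111010 = 10010101
01101101 xor 11011100 = 10110001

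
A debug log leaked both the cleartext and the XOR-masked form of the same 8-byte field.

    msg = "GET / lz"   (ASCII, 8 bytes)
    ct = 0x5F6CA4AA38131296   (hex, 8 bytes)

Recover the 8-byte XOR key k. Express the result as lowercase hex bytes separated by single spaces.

18 29 f0 8a 17 33 7e ec

Since ct = msg ⊕ k, XORing both sides with msg gives k = msg ⊕ ct.
47 XOR 5f = 18
45 XOR 6c = 29
54 XOR a4 = f0
20 XOR aa = 8a
2f XOR 38 = 17
20 XOR 13 = 33
6c XOR 12 = 7e
7a XOR 96 = ec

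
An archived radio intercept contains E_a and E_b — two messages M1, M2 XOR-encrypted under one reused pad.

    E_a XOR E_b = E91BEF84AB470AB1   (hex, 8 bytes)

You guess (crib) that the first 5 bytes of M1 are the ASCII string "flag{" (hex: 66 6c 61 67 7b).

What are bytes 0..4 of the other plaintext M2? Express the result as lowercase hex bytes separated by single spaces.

Since E_a ⊕ E_b = M1 ⊕ M2, XORing with the guessed M1 bytes yields the corresponding M2 bytes: M2 = (E_a ⊕ E_b) ⊕ M1.
11101001 XOR 01100110 = 10001111
00011011 XOR 01101100 = 01110111
11101111 XOR 01100001 = 10001110
10000100 XOR 01100111 = 11100011
10101011 XOR 01111011 = 11010000

8f 77 8e e3 d0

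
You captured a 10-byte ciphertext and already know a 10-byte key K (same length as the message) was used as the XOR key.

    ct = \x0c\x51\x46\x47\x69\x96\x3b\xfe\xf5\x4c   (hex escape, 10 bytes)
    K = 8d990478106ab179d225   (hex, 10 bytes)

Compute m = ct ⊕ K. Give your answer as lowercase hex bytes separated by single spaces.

XOR is its own inverse, so applying the key byte-wise gives the result directly.
0c XOR 8d = 81
51 XOR 99 = c8
46 XOR 04 = 42
47 XOR 78 = 3f
69 XOR 10 = 79
96 XOR 6a = fc
3b XOR b1 = 8a
fe XOR 79 = 87
f5 XOR d2 = 27
4c XOR 25 = 69

81 c8 42 3f 79 fc 8a 87 27 69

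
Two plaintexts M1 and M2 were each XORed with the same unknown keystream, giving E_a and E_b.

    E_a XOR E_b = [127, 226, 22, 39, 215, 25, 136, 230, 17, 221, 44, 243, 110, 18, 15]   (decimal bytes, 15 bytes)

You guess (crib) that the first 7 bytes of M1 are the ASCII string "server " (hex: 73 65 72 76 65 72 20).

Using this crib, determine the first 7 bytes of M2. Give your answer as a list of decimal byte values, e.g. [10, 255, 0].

Since E_a ⊕ E_b = M1 ⊕ M2, XORing with the guessed M1 bytes yields the corresponding M2 bytes: M2 = (E_a ⊕ E_b) ⊕ M1.
01111111 ⊕ 01110011 = 00001100
11100010 ⊕ 01100101 = 10000111
00010110 ⊕ 01110010 = 01100100
00100111 ⊕ 01110110 = 01010001
11010111 ⊕ 01100101 = 10110010
00011001 ⊕ 01110010 = 01101011
10001000 ⊕ 00100000 = 10101000

[12, 135, 100, 81, 178, 107, 168]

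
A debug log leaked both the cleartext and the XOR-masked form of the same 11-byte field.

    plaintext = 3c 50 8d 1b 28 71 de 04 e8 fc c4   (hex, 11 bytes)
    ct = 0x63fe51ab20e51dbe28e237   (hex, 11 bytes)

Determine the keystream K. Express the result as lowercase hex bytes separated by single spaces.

Since ct = plaintext ⊕ K, XORing both sides with plaintext gives K = plaintext ⊕ ct.
byte 0: 3c ⊕ 63 = 5f
byte 1: 50 ⊕ fe = ae
byte 2: 8d ⊕ 51 = dc
byte 3: 1b ⊕ ab = b0
byte 4: 28 ⊕ 20 = 08
byte 5: 71 ⊕ e5 = 94
byte 6: de ⊕ 1d = c3
byte 7: 04 ⊕ be = ba
byte 8: e8 ⊕ 28 = c0
byte 9: fc ⊕ e2 = 1e
byte 10: c4 ⊕ 37 = f3

5f ae dc b0 08 94 c3 ba c0 1e f3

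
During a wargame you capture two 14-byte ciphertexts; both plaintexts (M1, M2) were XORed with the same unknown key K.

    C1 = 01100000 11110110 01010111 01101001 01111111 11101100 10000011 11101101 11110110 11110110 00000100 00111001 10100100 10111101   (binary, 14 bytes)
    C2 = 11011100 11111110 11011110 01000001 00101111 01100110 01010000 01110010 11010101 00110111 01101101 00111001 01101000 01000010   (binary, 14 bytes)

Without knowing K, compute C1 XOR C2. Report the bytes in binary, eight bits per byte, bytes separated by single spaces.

10111100 00001000 10001001 00101000 01010000 10001010 11010011 10011111 00100011 11000001 01101001 00000000 11001100 11111111

C1 ⊕ C2 = (M1 ⊕ K) ⊕ (M2 ⊕ K) = M1 ⊕ M2 — the shared key cancels under XOR.
 96 ⊕ 220 = 188
246 ⊕ 254 =   8
 87 ⊕ 222 = 137
105 ⊕  65 =  40
127 ⊕  47 =  80
236 ⊕ 102 = 138
131 ⊕  80 = 211
237 ⊕ 114 = 159
246 ⊕ 213 =  35
246 ⊕  55 = 193
  4 ⊕ 109 = 105
 57 ⊕  57 =   0
164 ⊕ 104 = 204
189 ⊕  66 = 255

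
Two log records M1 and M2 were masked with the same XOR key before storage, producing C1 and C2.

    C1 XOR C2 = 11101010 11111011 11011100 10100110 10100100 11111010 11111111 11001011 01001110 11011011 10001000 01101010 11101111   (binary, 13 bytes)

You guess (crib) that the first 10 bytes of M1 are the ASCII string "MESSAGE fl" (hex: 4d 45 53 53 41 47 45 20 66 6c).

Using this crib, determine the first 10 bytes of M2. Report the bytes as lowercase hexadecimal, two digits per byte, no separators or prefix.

a7be8ff5e5bdbaeb28b7

Since C1 ⊕ C2 = M1 ⊕ M2, XORing with the guessed M1 bytes yields the corresponding M2 bytes: M2 = (C1 ⊕ C2) ⊕ M1.
byte 0: ea xor 4d = a7
byte 1: fb xor 45 = be
byte 2: dc xor 53 = 8f
byte 3: a6 xor 53 = f5
byte 4: a4 xor 41 = e5
byte 5: fa xor 47 = bd
byte 6: ff xor 45 = ba
byte 7: cb xor 20 = eb
byte 8: 4e xor 66 = 28
byte 9: db xor 6c = b7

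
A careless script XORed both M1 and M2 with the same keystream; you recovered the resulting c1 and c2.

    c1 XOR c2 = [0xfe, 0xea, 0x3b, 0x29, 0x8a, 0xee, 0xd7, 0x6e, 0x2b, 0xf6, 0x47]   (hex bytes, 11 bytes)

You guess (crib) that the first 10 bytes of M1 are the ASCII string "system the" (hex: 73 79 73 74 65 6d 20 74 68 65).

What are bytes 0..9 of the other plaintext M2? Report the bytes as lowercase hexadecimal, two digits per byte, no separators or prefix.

Since c1 ⊕ c2 = M1 ⊕ M2, XORing with the guessed M1 bytes yields the corresponding M2 bytes: M2 = (c1 ⊕ c2) ⊕ M1.
fe XOR 73 = 8d
ea XOR 79 = 93
3b XOR 73 = 48
29 XOR 74 = 5d
8a XOR 65 = ef
ee XOR 6d = 83
d7 XOR 20 = f7
6e XOR 74 = 1a
2b XOR 68 = 43
f6 XOR 65 = 93

8d93485def83f71a4393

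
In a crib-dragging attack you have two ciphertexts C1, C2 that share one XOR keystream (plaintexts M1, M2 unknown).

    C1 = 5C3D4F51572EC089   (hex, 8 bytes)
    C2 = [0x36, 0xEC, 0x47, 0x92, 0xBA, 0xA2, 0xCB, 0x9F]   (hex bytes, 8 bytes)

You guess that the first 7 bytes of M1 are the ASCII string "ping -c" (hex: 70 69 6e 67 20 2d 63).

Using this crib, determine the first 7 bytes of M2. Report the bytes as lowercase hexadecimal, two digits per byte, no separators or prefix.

First, C1 ⊕ C2 = (M1 ⊕ K) ⊕ (M2 ⊕ K) = M1 ⊕ M2, so the key drops out. Then M2 = (M1 ⊕ M2) ⊕ M1 over the first 7 bytes.
byte 0: (5c XOR 36) XOR 70 = 6a XOR 70 = 1a
byte 1: (3d XOR ec) XOR 69 = d1 XOR 69 = b8
byte 2: (4f XOR 47) XOR 6e = 08 XOR 6e = 66
byte 3: (51 XOR 92) XOR 67 = c3 XOR 67 = a4
byte 4: (57 XOR ba) XOR 20 = ed XOR 20 = cd
byte 5: (2e XOR a2) XOR 2d = 8c XOR 2d = a1
byte 6: (c0 XOR cb) XOR 63 = 0b XOR 63 = 68

1ab866a4cda168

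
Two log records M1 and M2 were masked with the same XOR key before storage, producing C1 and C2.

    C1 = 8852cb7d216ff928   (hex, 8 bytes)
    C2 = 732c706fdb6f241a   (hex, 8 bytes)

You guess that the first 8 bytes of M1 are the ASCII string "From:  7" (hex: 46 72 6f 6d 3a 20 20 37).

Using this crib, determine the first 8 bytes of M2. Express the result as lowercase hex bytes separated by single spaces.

First, C1 ⊕ C2 = (M1 ⊕ K) ⊕ (M2 ⊕ K) = M1 ⊕ M2, so the key drops out. Then M2 = (M1 ⊕ M2) ⊕ M1 over the first 8 bytes.
byte 0: (88 ⊕ 73) ⊕ 46 = fb ⊕ 46 = bd
byte 1: (52 ⊕ 2c) ⊕ 72 = 7e ⊕ 72 = 0c
byte 2: (cb ⊕ 70) ⊕ 6f = bb ⊕ 6f = d4
byte 3: (7d ⊕ 6f) ⊕ 6d = 12 ⊕ 6d = 7f
byte 4: (21 ⊕ db) ⊕ 3a = fa ⊕ 3a = c0
byte 5: (6f ⊕ 6f) ⊕ 20 = 00 ⊕ 20 = 20
byte 6: (f9 ⊕ 24) ⊕ 20 = dd ⊕ 20 = fd
byte 7: (28 ⊕ 1a) ⊕ 37 = 32 ⊕ 37 = 05

bd 0c d4 7f c0 20 fd 05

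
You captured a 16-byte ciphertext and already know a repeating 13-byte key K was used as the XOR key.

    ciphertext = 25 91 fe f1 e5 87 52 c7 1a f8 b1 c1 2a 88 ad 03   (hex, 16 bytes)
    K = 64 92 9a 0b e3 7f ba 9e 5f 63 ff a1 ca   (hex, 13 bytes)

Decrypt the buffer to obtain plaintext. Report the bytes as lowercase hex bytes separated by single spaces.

41 03 64 fa 06 f8 e8 59 45 9b 4e 60 e0 ec 3f 99

The 13-byte key repeats, so the effective keystream is 64 92 9a 0b e3 7f ba 9e 5f 63 ff a1 ca 64 92 9a.
byte 0: 25 ⊕ 64 = 41
byte 1: 91 ⊕ 92 = 03
byte 2: fe ⊕ 9a = 64
byte 3: f1 ⊕ 0b = fa
byte 4: e5 ⊕ e3 = 06
byte 5: 87 ⊕ 7f = f8
byte 6: 52 ⊕ ba = e8
byte 7: c7 ⊕ 9e = 59
byte 8: 1a ⊕ 5f = 45
byte 9: f8 ⊕ 63 = 9b
byte 10: b1 ⊕ ff = 4e
byte 11: c1 ⊕ a1 = 60
byte 12: 2a ⊕ ca = e0
byte 13: 88 ⊕ 64 = ec
byte 14: ad ⊕ 92 = 3f
byte 15: 03 ⊕ 9a = 99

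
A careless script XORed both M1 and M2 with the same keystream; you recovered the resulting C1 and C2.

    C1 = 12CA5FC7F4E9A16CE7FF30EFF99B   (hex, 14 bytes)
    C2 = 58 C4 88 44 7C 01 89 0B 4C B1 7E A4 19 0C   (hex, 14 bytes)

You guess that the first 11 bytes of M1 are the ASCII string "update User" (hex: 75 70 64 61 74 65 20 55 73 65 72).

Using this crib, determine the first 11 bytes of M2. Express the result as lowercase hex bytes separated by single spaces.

First, C1 ⊕ C2 = (M1 ⊕ K) ⊕ (M2 ⊕ K) = M1 ⊕ M2, so the key drops out. Then M2 = (M1 ⊕ M2) ⊕ M1 over the first 11 bytes.
byte 0: (12 xor 58) xor 75 = 4a xor 75 = 3f
byte 1: (ca xor c4) xor 70 = 0e xor 70 = 7e
byte 2: (5f xor 88) xor 64 = d7 xor 64 = b3
byte 3: (c7 xor 44) xor 61 = 83 xor 61 = e2
byte 4: (f4 xor 7c) xor 74 = 88 xor 74 = fc
byte 5: (e9 xor 01) xor 65 = e8 xor 65 = 8d
byte 6: (a1 xor 89) xor 20 = 28 xor 20 = 08
byte 7: (6c xor 0b) xor 55 = 67 xor 55 = 32
byte 8: (e7 xor 4c) xor 73 = ab xor 73 = d8
byte 9: (ff xor b1) xor 65 = 4e xor 65 = 2b
byte 10: (30 xor 7e) xor 72 = 4e xor 72 = 3c

3f 7e b3 e2 fc 8d 08 32 d8 2b 3c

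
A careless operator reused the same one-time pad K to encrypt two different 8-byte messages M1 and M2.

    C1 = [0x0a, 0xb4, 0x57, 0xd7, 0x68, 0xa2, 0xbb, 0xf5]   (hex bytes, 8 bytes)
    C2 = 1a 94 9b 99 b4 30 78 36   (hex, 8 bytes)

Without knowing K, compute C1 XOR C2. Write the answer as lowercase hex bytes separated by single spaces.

10 20 cc 4e dc 92 c3 c3

C1 ⊕ C2 = (M1 ⊕ K) ⊕ (M2 ⊕ K) = M1 ⊕ M2 — the shared key cancels under XOR.
0a xor 1a = 10
b4 xor 94 = 20
57 xor 9b = cc
d7 xor 99 = 4e
68 xor b4 = dc
a2 xor 30 = 92
bb xor 78 = c3
f5 xor 36 = c3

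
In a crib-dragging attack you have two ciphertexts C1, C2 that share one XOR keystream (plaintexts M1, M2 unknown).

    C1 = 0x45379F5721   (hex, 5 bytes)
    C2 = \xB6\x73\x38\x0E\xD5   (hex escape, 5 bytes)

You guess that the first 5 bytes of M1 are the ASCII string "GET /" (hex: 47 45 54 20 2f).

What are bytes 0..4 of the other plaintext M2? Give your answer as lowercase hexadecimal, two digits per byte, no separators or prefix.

First, C1 ⊕ C2 = (M1 ⊕ K) ⊕ (M2 ⊕ K) = M1 ⊕ M2, so the key drops out. Then M2 = (M1 ⊕ M2) ⊕ M1 over the first 5 bytes.
byte 0: (45 XOR b6) XOR 47 = f3 XOR 47 = b4
byte 1: (37 XOR 73) XOR 45 = 44 XOR 45 = 01
byte 2: (9f XOR 38) XOR 54 = a7 XOR 54 = f3
byte 3: (57 XOR 0e) XOR 20 = 59 XOR 20 = 79
byte 4: (21 XOR d5) XOR 2f = f4 XOR 2f = db

b401f379db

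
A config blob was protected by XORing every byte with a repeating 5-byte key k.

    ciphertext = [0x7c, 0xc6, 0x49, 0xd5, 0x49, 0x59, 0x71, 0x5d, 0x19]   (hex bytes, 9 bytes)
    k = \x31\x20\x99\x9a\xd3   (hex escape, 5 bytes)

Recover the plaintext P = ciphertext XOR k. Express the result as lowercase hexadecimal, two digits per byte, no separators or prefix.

The 5-byte key repeats, so the effective keystream is 31 20 99 9a d3 31 20 99 9a.
byte 0: 124 XOR  49 =  77
byte 1: 198 XOR  32 = 230
byte 2:  73 XOR 153 = 208
byte 3: 213 XOR 154 =  79
byte 4:  73 XOR 211 = 154
byte 5:  89 XOR  49 = 104
byte 6: 113 XOR  32 =  81
byte 7:  93 XOR 153 = 196
byte 8:  25 XOR 154 = 131

4de6d04f9a6851c483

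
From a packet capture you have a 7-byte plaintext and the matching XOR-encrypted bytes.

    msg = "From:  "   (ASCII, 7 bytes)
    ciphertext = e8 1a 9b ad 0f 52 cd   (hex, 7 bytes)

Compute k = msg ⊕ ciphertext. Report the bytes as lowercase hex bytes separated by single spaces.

Since ciphertext = msg ⊕ k, XORing both sides with msg gives k = msg ⊕ ciphertext.
46 ⊕ e8 = ae
72 ⊕ 1a = 68
6f ⊕ 9b = f4
6d ⊕ ad = c0
3a ⊕ 0f = 35
20 ⊕ 52 = 72
20 ⊕ cd = ed

ae 68 f4 c0 35 72 ed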